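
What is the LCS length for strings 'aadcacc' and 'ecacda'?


DP table for LCS of 'aadcacc' and 'ecacda':
       e  c  a  c  d  a
    0  0  0  0  0  0  0
  a 0  0  0  1  1  1  1
  a 0  0  0  1  1  1  2
  d 0  0  0  1  1  2  2
  c 0  0  1  1  2  2  2
  a 0  0  1  2  2  2  3
  c 0  0  1  2  3  3  3
  c 0  0  1  2  3  3  3
LCS: 'ada'
LCS length = 3

3


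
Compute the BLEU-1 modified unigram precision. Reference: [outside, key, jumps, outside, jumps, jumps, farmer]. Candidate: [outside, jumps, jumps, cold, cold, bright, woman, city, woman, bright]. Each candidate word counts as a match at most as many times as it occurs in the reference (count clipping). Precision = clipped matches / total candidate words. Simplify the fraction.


Reference word counts: {'farmer': 1, 'jumps': 3, 'key': 1, 'outside': 2}
Checking each candidate word (with clipping):
  'outside' -> in reference (ref count 2, used 1/2) -> match (matches: 1)
  'jumps' -> in reference (ref count 3, used 1/3) -> match (matches: 2)
  'jumps' -> in reference (ref count 3, used 2/3) -> match (matches: 3)
  'cold' -> not in reference -> no match (matches: 3)
  'cold' -> not in reference -> no match (matches: 3)
  'bright' -> not in reference -> no match (matches: 3)
  'woman' -> not in reference -> no match (matches: 3)
  'city' -> not in reference -> no match (matches: 3)
  'woman' -> not in reference -> no match (matches: 3)
  'bright' -> not in reference -> no match (matches: 3)
Clipped matches: 3, Candidate length: 10
Precision = 3/10

3/10


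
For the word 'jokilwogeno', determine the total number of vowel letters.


Scanning each character of 'jokilwogeno':
  Position 1: 'j' -> consonant (running count: 0)
  Position 2: 'o' -> vowel (running count: 1)
  Position 3: 'k' -> consonant (running count: 1)
  Position 4: 'i' -> vowel (running count: 2)
  Position 5: 'l' -> consonant (running count: 2)
  Position 6: 'w' -> consonant (running count: 2)
  Position 7: 'o' -> vowel (running count: 3)
  Position 8: 'g' -> consonant (running count: 3)
  Position 9: 'e' -> vowel (running count: 4)
  Position 10: 'n' -> consonant (running count: 4)
  Position 11: 'o' -> vowel (running count: 5)
Total vowels: 5

5


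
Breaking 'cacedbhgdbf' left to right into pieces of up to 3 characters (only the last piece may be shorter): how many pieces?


'cacedbhgdbf' has 11 characters.
Chunking with max size 3:
  Chunk 1: 'cac' (positions 0-2)
  Chunk 2: 'edb' (positions 3-5)
  Chunk 3: 'hgd' (positions 6-8)
  Chunk 4: 'bf' (positions 9-10)
Total chunks: ceil(11 / 3) = 4

4


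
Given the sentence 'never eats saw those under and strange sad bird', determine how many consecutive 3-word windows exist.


Word trigrams from [9] words:
  Trigram 1: (never eats saw)
  Trigram 2: (eats saw those)
  Trigram 3: (saw those under)
  Trigram 4: (those under and)
  Trigram 5: (under and strange)
  Trigram 6: (and strange sad)
  Trigram 7: (strange sad bird)
Total word trigrams: 9 - 2 = 7

7


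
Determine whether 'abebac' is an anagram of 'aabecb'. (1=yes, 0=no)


Sort characters of 'abebac': 'aabbce'
Sort characters of 'aabecb': 'aabbce'
Sorted forms match -> they ARE anagrams
Result: 1

1


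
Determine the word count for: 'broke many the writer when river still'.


Counting words by splitting on spaces:
  Word 1: 'broke'
  Word 2: 'many'
  Word 3: 'the'
  Word 4: 'writer'
  Word 5: 'when'
  Word 6: 'river'
  Word 7: 'still'
Total words: 7

7


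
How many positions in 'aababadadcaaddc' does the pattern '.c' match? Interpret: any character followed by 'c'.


Pattern: .c means any character followed by 'c'.
Scanning 'aababadadcaaddc' position-by-position:
  Pos 0: window 'aa' -> no
  Pos 1: window 'ab' -> no
  Pos 2: window 'ba' -> no
  Pos 3: window 'ab' -> no
  Pos 4: window 'ba' -> no
  Pos 5: window 'ad' -> no
  Pos 6: window 'da' -> no
  Pos 7: window 'ad' -> no
  Pos 8: window 'dc' -> MATCH
  Pos 9: window 'ca' -> no
  Pos 10: window 'aa' -> no
  Pos 11: window 'ad' -> no
  Pos 12: window 'dd' -> no
  Pos 13: window 'dc' -> MATCH
  Pos 14: window 'c' -> no
Total matches: 2

2


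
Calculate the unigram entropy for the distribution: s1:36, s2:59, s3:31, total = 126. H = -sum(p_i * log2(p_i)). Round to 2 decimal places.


Computing entropy H = -sum(p_i * log2(p_i)):
  s1: p = 36/126 = 0.2857, -p*log2(p) = 0.5164
  s2: p = 59/126 = 0.4683, -p*log2(p) = 0.5126
  s3: p = 31/126 = 0.2460, -p*log2(p) = 0.4977
H = sum of terms = 1.5267
Rounded to 2 decimals: 1.53

1.53


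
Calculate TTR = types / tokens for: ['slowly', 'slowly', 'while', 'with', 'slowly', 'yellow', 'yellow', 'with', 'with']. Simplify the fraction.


Tokens: 9
Unique types: ('slowly', 'while', 'with', 'yellow') = 4
TTR = 4/9
Already in lowest terms.

4/9


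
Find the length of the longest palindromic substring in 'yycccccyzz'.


Scanning 'yycccccyzz' for palindromic substrings.
Substring at positions 1-7: 'ycccccy'.
Check: reverse('ycccccy') = 'ycccccy' -> palindrome confirmed.
Neighbouring characters ('y' / 'z') break symmetry, so it cannot extend further.
No longer palindromic substring exists; longest length = 7

7


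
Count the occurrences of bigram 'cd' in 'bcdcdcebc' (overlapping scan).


Scanning 'bcdcdcebc' for bigram 'cd':
  Position 0: 'bc' -> no
  Position 1: 'cd' -> MATCH
  Position 2: 'dc' -> no
  Position 3: 'cd' -> MATCH
  Position 4: 'dc' -> no
  Position 5: 'ce' -> no
  Position 6: 'eb' -> no
  Position 7: 'bc' -> no
Total matches: 2

2


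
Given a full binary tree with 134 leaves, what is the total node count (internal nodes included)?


Leaf nodes (terminals): 134
Internal nodes = n - 1 = 134 - 1 = 133
Total = leaves + internal = 134 + 133 = 267

267


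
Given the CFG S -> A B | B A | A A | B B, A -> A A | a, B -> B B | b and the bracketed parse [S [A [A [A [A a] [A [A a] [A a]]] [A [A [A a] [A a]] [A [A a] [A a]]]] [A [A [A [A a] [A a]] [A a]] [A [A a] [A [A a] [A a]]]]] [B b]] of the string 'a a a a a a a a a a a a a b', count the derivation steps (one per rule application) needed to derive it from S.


Every bracketed nonterminal node [X ...] in the tree is produced by exactly one rule application.
Reading the tree off as a leftmost derivation:
  Step 1: S  =>  A B   (applied S -> A B)
  Step 2: A B  =>  A A B   (applied A -> A A)
  Step 3: A A B  =>  A A A B   (applied A -> A A)
  Step 4: A A A B  =>  A A A A B   (applied A -> A A)
  Step 5: A A A A B  =>  a A A A B   (applied A -> a)
  Step 6: a A A A B  =>  a A A A A B   (applied A -> A A)
  Step 7: a A A A A B  =>  a a A A A B   (applied A -> a)
  Step 8: a a A A A B  =>  a a a A A B   (applied A -> a)
  Step 9: a a a A A B  =>  a a a A A A B   (applied A -> A A)
  Step 10: a a a A A A B  =>  a a a A A A A B   (applied A -> A A)
  Step 11: a a a A A A A B  =>  a a a a A A A B   (applied A -> a)
  Step 12: a a a a A A A B  =>  a a a a a A A B   (applied A -> a)
  Step 13: a a a a a A A B  =>  a a a a a A A A B   (applied A -> A A)
  Step 14: a a a a a A A A B  =>  a a a a a a A A B   (applied A -> a)
  Step 15: a a a a a a A A B  =>  a a a a a a a A B   (applied A -> a)
  Step 16: a a a a a a a A B  =>  a a a a a a a A A B   (applied A -> A A)
  Step 17: a a a a a a a A A B  =>  a a a a a a a A A A B   (applied A -> A A)
  Step 18: a a a a a a a A A A B  =>  a a a a a a a A A A A B   (applied A -> A A)
  Step 19: a a a a a a a A A A A B  =>  a a a a a a a a A A A B   (applied A -> a)
  Step 20: a a a a a a a a A A A B  =>  a a a a a a a a a A A B   (applied A -> a)
  Step 21: a a a a a a a a a A A B  =>  a a a a a a a a a a A B   (applied A -> a)
  Step 22: a a a a a a a a a a A B  =>  a a a a a a a a a a A A B   (applied A -> A A)
  Step 23: a a a a a a a a a a A A B  =>  a a a a a a a a a a a A B   (applied A -> a)
  Step 24: a a a a a a a a a a a A B  =>  a a a a a a a a a a a A A B   (applied A -> A A)
  Step 25: a a a a a a a a a a a A A B  =>  a a a a a a a a a a a a A B   (applied A -> a)
  Step 26: a a a a a a a a a a a a A B  =>  a a a a a a a a a a a a a B   (applied A -> a)
  Step 27: a a a a a a a a a a a a a B  =>  a a a a a a a a a a a a a b   (applied B -> b)
Final yield: a a a a a a a a a a a a a b
Total rewrite steps: 27

27


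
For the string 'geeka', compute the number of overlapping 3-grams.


String 'geeka' has length L = 5.
Number of overlapping n-grams = L - n + 1
Substituting: 5 - 3 + 1 = 3

3


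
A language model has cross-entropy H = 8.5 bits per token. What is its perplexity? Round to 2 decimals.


Perplexity formula: PP = 2^H
H = 8.5
PP = 2^8.5
Decompose: 2^8.5 = 2^8 * 2^0.5 = 2^8 * sqrt(2)
2^8 = 256, sqrt(2) ~ 1.4142136
PP ~ 256 * 1.4142136 = 362.0386816
Rounded to 2 decimals: 362.04

362.04


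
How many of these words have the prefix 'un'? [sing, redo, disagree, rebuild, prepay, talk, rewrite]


Checking each word for prefix 'un':
  'sing' -> no (count: 0)
  'redo' -> no (count: 0)
  'disagree' -> no (count: 0)
  'rebuild' -> no (count: 0)
  'prepay' -> no (count: 0)
  'talk' -> no (count: 0)
  'rewrite' -> no (count: 0)
Total with prefix 'un': 0

0


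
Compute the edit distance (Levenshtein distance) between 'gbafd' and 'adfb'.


Building DP table for s1='gbafd' (len 5) and s2='adfb' (len 4):
       a  d  f  b
    0  1  2  3  4
  g 1  1  2  3  4
  b 2  2  2  3  3
  a 3  2  3  3  4
  f 4  3  3  3  4
  d 5  4  3  4  4
Edit distance = dp[5][4] = 4

4


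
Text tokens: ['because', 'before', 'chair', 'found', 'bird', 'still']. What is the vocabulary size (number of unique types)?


Listing all tokens and tracking unique types:
  Token 1: 'because' -> NEW (unique so far: 1)
  Token 2: 'before' -> NEW (unique so far: 2)
  Token 3: 'chair' -> NEW (unique so far: 3)
  Token 4: 'found' -> NEW (unique so far: 4)
  Token 5: 'bird' -> NEW (unique so far: 5)
  Token 6: 'still' -> NEW (unique so far: 6)
Unique types: ('because', 'before', 'bird', 'chair', 'found', 'still')
Vocabulary size: 6

6


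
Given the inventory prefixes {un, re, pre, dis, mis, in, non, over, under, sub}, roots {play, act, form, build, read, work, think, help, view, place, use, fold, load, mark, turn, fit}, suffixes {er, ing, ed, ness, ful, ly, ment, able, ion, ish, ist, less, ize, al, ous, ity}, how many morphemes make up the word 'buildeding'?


Segmenting 'buildeding' against the inventory:
  'build' -> root (morpheme 1)
  'ed' -> suffix (morpheme 2)
  'ing' -> suffix (morpheme 3)
Total morphemes: 3

3


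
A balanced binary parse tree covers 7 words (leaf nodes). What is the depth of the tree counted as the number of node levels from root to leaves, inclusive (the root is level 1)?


In a balanced binary tree with n leaves the deepest leaf is ceil(log2(n)) edges below the root,
so counting node levels inclusive of root and leaves gives ceil(log2(n)) + 1 levels.
log2(7) = 2.8074
ceil(2.8074) = 3
levels = 3 + 1 = 4

4


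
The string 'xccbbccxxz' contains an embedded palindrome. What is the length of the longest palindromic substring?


Scanning 'xccbbccxxz' for palindromic substrings.
Substring at positions 0-7: 'xccbbccx'.
Check: reverse('xccbbccx') = 'xccbbccx' -> palindrome confirmed.
Neighbouring characters ('-' / 'x') break symmetry, so it cannot extend further.
No longer palindromic substring exists; longest length = 8

8


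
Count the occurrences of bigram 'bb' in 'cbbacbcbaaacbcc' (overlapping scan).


Scanning 'cbbacbcbaaacbcc' for bigram 'bb':
  Position 0: 'cb' -> no
  Position 1: 'bb' -> MATCH
  Position 2: 'ba' -> no
  Position 3: 'ac' -> no
  Position 4: 'cb' -> no
  Position 5: 'bc' -> no
  Position 6: 'cb' -> no
  Position 7: 'ba' -> no
  Position 8: 'aa' -> no
  Position 9: 'aa' -> no
  Position 10: 'ac' -> no
  Position 11: 'cb' -> no
  Position 12: 'bc' -> no
  Position 13: 'cc' -> no
Total matches: 1

1


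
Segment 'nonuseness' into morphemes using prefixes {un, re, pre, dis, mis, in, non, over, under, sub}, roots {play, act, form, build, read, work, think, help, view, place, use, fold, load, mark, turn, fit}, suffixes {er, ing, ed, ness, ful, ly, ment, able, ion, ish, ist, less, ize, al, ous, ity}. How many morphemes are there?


Segmenting 'nonuseness' against the inventory:
  'non' -> prefix (morpheme 1)
  'use' -> root (morpheme 2)
  'ness' -> suffix (morpheme 3)
Total morphemes: 3

3


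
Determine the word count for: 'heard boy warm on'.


Counting words by splitting on spaces:
  Word 1: 'heard'
  Word 2: 'boy'
  Word 3: 'warm'
  Word 4: 'on'
Total words: 4

4


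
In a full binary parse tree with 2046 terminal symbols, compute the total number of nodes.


Leaf nodes (terminals): 2046
Internal nodes = n - 1 = 2046 - 1 = 2045
Total = leaves + internal = 2046 + 2045 = 4091

4091


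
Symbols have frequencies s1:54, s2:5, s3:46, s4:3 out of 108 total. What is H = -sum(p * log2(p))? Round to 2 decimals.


Computing entropy H = -sum(p_i * log2(p_i)):
  s1: p = 54/108 = 0.5000, -p*log2(p) = 0.5000
  s2: p = 5/108 = 0.0463, -p*log2(p) = 0.2052
  s3: p = 46/108 = 0.4259, -p*log2(p) = 0.5245
  s4: p = 3/108 = 0.0278, -p*log2(p) = 0.1436
H = sum of terms = 1.3733
Rounded to 2 decimals: 1.37

1.37


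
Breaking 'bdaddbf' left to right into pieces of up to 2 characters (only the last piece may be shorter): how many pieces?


'bdaddbf' has 7 characters.
Chunking with max size 2:
  Chunk 1: 'bd' (positions 0-1)
  Chunk 2: 'ad' (positions 2-3)
  Chunk 3: 'db' (positions 4-5)
  Chunk 4: 'f' (positions 6-6)
Total chunks: ceil(7 / 2) = 4

4


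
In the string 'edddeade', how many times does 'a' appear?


Scanning 'edddeade' for 'a':
  Position 5: 'a' -> MATCH (count: 1)
Total occurrences of 'a': 1

1


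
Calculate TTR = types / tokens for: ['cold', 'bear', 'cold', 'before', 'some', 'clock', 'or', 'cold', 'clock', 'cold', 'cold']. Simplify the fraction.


Tokens: 11
Unique types: ('bear', 'before', 'clock', 'cold', 'or', 'some') = 6
TTR = 6/11
Already in lowest terms.

6/11


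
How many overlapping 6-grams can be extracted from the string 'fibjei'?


String 'fibjei' has length L = 6.
Number of overlapping n-grams = L - n + 1
Substituting: 6 - 6 + 1 = 1

1


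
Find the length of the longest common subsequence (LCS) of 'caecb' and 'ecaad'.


DP table for LCS of 'caecb' and 'ecaad':
       e  c  a  a  d
    0  0  0  0  0  0
  c 0  0  1  1  1  1
  a 0  0  1  2  2  2
  e 0  1  1  2  2  2
  c 0  1  2  2  2  2
  b 0  1  2  2  2  2
LCS: 'ca'
LCS length = 2

2


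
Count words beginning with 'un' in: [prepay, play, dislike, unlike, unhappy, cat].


Checking each word for prefix 'un':
  'prepay' -> no (count: 0)
  'play' -> no (count: 0)
  'dislike' -> no (count: 0)
  'unlike' -> YES, starts with 'un' (count: 1)
  'unhappy' -> YES, starts with 'un' (count: 2)
  'cat' -> no (count: 2)
Total with prefix 'un': 2

2


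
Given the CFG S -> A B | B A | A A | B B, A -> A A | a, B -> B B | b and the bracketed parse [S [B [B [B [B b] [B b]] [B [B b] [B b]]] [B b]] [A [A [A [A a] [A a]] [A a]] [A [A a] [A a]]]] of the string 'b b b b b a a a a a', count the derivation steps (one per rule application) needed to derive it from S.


Every bracketed nonterminal node [X ...] in the tree is produced by exactly one rule application.
Reading the tree off as a leftmost derivation:
  Step 1: S  =>  B A   (applied S -> B A)
  Step 2: B A  =>  B B A   (applied B -> B B)
  Step 3: B B A  =>  B B B A   (applied B -> B B)
  Step 4: B B B A  =>  B B B B A   (applied B -> B B)
  Step 5: B B B B A  =>  b B B B A   (applied B -> b)
  Step 6: b B B B A  =>  b b B B A   (applied B -> b)
  Step 7: b b B B A  =>  b b B B B A   (applied B -> B B)
  Step 8: b b B B B A  =>  b b b B B A   (applied B -> b)
  Step 9: b b b B B A  =>  b b b b B A   (applied B -> b)
  Step 10: b b b b B A  =>  b b b b b A   (applied B -> b)
  Step 11: b b b b b A  =>  b b b b b A A   (applied A -> A A)
  Step 12: b b b b b A A  =>  b b b b b A A A   (applied A -> A A)
  Step 13: b b b b b A A A  =>  b b b b b A A A A   (applied A -> A A)
  Step 14: b b b b b A A A A  =>  b b b b b a A A A   (applied A -> a)
  Step 15: b b b b b a A A A  =>  b b b b b a a A A   (applied A -> a)
  Step 16: b b b b b a a A A  =>  b b b b b a a a A   (applied A -> a)
  Step 17: b b b b b a a a A  =>  b b b b b a a a A A   (applied A -> A A)
  Step 18: b b b b b a a a A A  =>  b b b b b a a a a A   (applied A -> a)
  Step 19: b b b b b a a a a A  =>  b b b b b a a a a a   (applied A -> a)
Final yield: b b b b b a a a a a
Total rewrite steps: 19

19


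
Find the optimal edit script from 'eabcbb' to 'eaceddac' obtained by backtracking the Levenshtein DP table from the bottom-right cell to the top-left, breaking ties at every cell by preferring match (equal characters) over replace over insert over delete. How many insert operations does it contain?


Edit distance = 6. Backtracking from cell (6, 8) with preference match > replace > insert > delete,
then listing the resulting alignment 'eabcbb' -> 'eaceddac' left to right:
  Step 1: keep 'e'
  Step 2: keep 'a'
  Step 3: insert 'c' [insertion #1]
  Step 4: insert 'e' [insertion #2]
  Step 5: replace b->d
  Step 6: replace c->d
  Step 7: replace b->a
  Step 8: replace b->c
Total insertions: 2

2


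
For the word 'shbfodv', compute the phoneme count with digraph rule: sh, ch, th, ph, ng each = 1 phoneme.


Parsing 'shbfodv' greedily, digraphs first:
  'sh' -> digraph (1 consonant phoneme) (phonemes so far: 1)
  'b' -> consonant phoneme (phonemes so far: 2)
  'f' -> consonant phoneme (phonemes so far: 3)
  'o' -> vowel phoneme (phonemes so far: 4)
  'd' -> consonant phoneme (phonemes so far: 5)
  'v' -> consonant phoneme (phonemes so far: 6)
Total phonemes: 6

6


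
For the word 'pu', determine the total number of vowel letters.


Scanning each character of 'pu':
  Position 1: 'p' -> consonant (running count: 0)
  Position 2: 'u' -> vowel (running count: 1)
Total vowels: 1

1


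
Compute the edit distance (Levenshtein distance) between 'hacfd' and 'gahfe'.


Building DP table for s1='hacfd' (len 5) and s2='gahfe' (len 5):
       g  a  h  f  e
    0  1  2  3  4  5
  h 1  1  2  2  3  4
  a 2  2  1  2  3  4
  c 3  3  2  2  3  4
  f 4  4  3  3  2  3
  d 5  5  4  4  3  3
Edit distance = dp[5][5] = 3

3


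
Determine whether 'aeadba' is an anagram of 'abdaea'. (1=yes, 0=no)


Sort characters of 'aeadba': 'aaabde'
Sort characters of 'abdaea': 'aaabde'
Sorted forms match -> they ARE anagrams
Result: 1

1


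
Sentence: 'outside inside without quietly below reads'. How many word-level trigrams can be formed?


Word trigrams from [6] words:
  Trigram 1: (outside inside without)
  Trigram 2: (inside without quietly)
  Trigram 3: (without quietly below)
  Trigram 4: (quietly below reads)
Total word trigrams: 6 - 2 = 4

4


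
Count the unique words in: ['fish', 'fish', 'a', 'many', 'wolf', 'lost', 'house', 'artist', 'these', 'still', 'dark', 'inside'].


Listing all tokens and tracking unique types:
  Token 1: 'fish' -> NEW (unique so far: 1)
  Token 2: 'fish' -> duplicate (unique so far: 1)
  Token 3: 'a' -> NEW (unique so far: 2)
  Token 4: 'many' -> NEW (unique so far: 3)
  Token 5: 'wolf' -> NEW (unique so far: 4)
  Token 6: 'lost' -> NEW (unique so far: 5)
  Token 7: 'house' -> NEW (unique so far: 6)
  Token 8: 'artist' -> NEW (unique so far: 7)
  Token 9: 'these' -> NEW (unique so far: 8)
  Token 10: 'still' -> NEW (unique so far: 9)
  Token 11: 'dark' -> NEW (unique so far: 10)
  Token 12: 'inside' -> NEW (unique so far: 11)
Unique types: ('a', 'artist', 'dark', 'fish', 'house', 'inside', 'lost', 'many', 'still', 'these', 'wolf')
Vocabulary size: 11

11


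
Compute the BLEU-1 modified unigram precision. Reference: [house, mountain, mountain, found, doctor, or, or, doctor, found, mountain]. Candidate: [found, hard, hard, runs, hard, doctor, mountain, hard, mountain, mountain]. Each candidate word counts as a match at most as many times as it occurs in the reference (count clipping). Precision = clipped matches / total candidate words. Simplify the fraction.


Reference word counts: {'doctor': 2, 'found': 2, 'house': 1, 'mountain': 3, 'or': 2}
Checking each candidate word (with clipping):
  'found' -> in reference (ref count 2, used 1/2) -> match (matches: 1)
  'hard' -> not in reference -> no match (matches: 1)
  'hard' -> not in reference -> no match (matches: 1)
  'runs' -> not in reference -> no match (matches: 1)
  'hard' -> not in reference -> no match (matches: 1)
  'doctor' -> in reference (ref count 2, used 1/2) -> match (matches: 2)
  'mountain' -> in reference (ref count 3, used 1/3) -> match (matches: 3)
  'hard' -> not in reference -> no match (matches: 3)
  'mountain' -> in reference (ref count 3, used 2/3) -> match (matches: 4)
  'mountain' -> in reference (ref count 3, used 3/3) -> match (matches: 5)
Clipped matches: 5, Candidate length: 10
Precision = 5/10 = 1/2

1/2


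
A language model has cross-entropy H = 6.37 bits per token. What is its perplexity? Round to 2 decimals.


Perplexity formula: PP = 2^H
H = 6.37
PP = 2^6.37
Decompose: 2^6.37 = 2^6 * 2^0.37
2^6 = 64, 2^0.37 ~ 1.2923528
PP ~ 64 * 1.2923528 = 82.7105792
Rounded to 2 decimals: 82.71

82.71


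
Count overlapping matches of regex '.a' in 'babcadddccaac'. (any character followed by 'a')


Pattern: .a means any character followed by 'a'.
Scanning 'babcadddccaac' position-by-position:
  Pos 0: window 'ba' -> MATCH
  Pos 1: window 'ab' -> no
  Pos 2: window 'bc' -> no
  Pos 3: window 'ca' -> MATCH
  Pos 4: window 'ad' -> no
  Pos 5: window 'dd' -> no
  Pos 6: window 'dd' -> no
  Pos 7: window 'dc' -> no
  Pos 8: window 'cc' -> no
  Pos 9: window 'ca' -> MATCH
  Pos 10: window 'aa' -> MATCH
  Pos 11: window 'ac' -> no
  Pos 12: window 'c' -> no
Total matches: 4

4


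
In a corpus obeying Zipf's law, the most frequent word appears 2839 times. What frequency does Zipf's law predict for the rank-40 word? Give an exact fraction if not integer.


Zipf's law: freq(rank) = f1 / rank
f1 = 2839, rank = 40
freq = 2839 / 40
GCD(2839, 40) = 1
Simplified: 2839/40

2839/40


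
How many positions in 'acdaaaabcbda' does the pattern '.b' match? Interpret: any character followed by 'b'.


Pattern: .b means any character followed by 'b'.
Scanning 'acdaaaabcbda' position-by-position:
  Pos 0: window 'ac' -> no
  Pos 1: window 'cd' -> no
  Pos 2: window 'da' -> no
  Pos 3: window 'aa' -> no
  Pos 4: window 'aa' -> no
  Pos 5: window 'aa' -> no
  Pos 6: window 'ab' -> MATCH
  Pos 7: window 'bc' -> no
  Pos 8: window 'cb' -> MATCH
  Pos 9: window 'bd' -> no
  Pos 10: window 'da' -> no
  Pos 11: window 'a' -> no
Total matches: 2

2


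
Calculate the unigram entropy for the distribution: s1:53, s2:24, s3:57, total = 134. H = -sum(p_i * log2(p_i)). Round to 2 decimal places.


Computing entropy H = -sum(p_i * log2(p_i)):
  s1: p = 53/134 = 0.3955, -p*log2(p) = 0.5293
  s2: p = 24/134 = 0.1791, -p*log2(p) = 0.4444
  s3: p = 57/134 = 0.4254, -p*log2(p) = 0.5246
H = sum of terms = 1.4983
Rounded to 2 decimals: 1.50

1.50


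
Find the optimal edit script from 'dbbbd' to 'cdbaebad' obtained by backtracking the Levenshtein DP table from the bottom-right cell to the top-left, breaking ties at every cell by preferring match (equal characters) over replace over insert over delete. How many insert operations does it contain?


Edit distance = 4. Backtracking from cell (5, 8) with preference match > replace > insert > delete,
then listing the resulting alignment 'dbbbd' -> 'cdbaebad' left to right:
  Step 1: insert 'c' [insertion #1]
  Step 2: keep 'd'
  Step 3: keep 'b'
  Step 4: insert 'a' [insertion #2]
  Step 5: insert 'e' [insertion #3]
  Step 6: keep 'b'
  Step 7: replace b->a
  Step 8: keep 'd'
Total insertions: 3

3


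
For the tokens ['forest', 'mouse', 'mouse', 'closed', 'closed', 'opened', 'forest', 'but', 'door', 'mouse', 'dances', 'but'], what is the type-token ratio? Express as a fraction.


Tokens: 12
Unique types: ('but', 'closed', 'dances', 'door', 'forest', 'mouse', 'opened') = 7
TTR = 7/12
Already in lowest terms.

7/12


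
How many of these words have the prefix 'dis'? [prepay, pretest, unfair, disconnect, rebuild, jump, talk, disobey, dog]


Checking each word for prefix 'dis':
  'prepay' -> no (count: 0)
  'pretest' -> no (count: 0)
  'unfair' -> no (count: 0)
  'disconnect' -> YES, starts with 'dis' (count: 1)
  'rebuild' -> no (count: 1)
  'jump' -> no (count: 1)
  'talk' -> no (count: 1)
  'disobey' -> YES, starts with 'dis' (count: 2)
  'dog' -> no (count: 2)
Total with prefix 'dis': 2

2


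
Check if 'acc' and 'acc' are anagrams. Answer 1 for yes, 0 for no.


Sort characters of 'acc': 'acc'
Sort characters of 'acc': 'acc'
Sorted forms match -> they ARE anagrams
Result: 1

1


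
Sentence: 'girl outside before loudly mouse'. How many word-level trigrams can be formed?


Word trigrams from [5] words:
  Trigram 1: (girl outside before)
  Trigram 2: (outside before loudly)
  Trigram 3: (before loudly mouse)
Total word trigrams: 5 - 2 = 3

3


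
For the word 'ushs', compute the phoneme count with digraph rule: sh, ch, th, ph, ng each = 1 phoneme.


Parsing 'ushs' greedily, digraphs first:
  'u' -> vowel phoneme (phonemes so far: 1)
  'sh' -> digraph (1 consonant phoneme) (phonemes so far: 2)
  's' -> consonant phoneme (phonemes so far: 3)
Total phonemes: 3

3


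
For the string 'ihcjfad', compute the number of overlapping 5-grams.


String 'ihcjfad' has length L = 7.
Number of overlapping n-grams = L - n + 1
Substituting: 7 - 5 + 1 = 3

3


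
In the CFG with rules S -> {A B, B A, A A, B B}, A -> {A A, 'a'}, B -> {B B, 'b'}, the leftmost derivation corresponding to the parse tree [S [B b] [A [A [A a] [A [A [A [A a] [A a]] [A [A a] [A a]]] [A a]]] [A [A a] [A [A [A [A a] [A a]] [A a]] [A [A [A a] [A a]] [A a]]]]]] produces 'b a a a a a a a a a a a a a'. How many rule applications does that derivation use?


Every bracketed nonterminal node [X ...] in the tree is produced by exactly one rule application.
Reading the tree off as a leftmost derivation:
  Step 1: S  =>  B A   (applied S -> B A)
  Step 2: B A  =>  b A   (applied B -> b)
  Step 3: b A  =>  b A A   (applied A -> A A)
  Step 4: b A A  =>  b A A A   (applied A -> A A)
  Step 5: b A A A  =>  b a A A   (applied A -> a)
  Step 6: b a A A  =>  b a A A A   (applied A -> A A)
  Step 7: b a A A A  =>  b a A A A A   (applied A -> A A)
  Step 8: b a A A A A  =>  b a A A A A A   (applied A -> A A)
  Step 9: b a A A A A A  =>  b a a A A A A   (applied A -> a)
  Step 10: b a a A A A A  =>  b a a a A A A   (applied A -> a)
  Step 11: b a a a A A A  =>  b a a a A A A A   (applied A -> A A)
  Step 12: b a a a A A A A  =>  b a a a a A A A   (applied A -> a)
  Step 13: b a a a a A A A  =>  b a a a a a A A   (applied A -> a)
  Step 14: b a a a a a A A  =>  b a a a a a a A   (applied A -> a)
  Step 15: b a a a a a a A  =>  b a a a a a a A A   (applied A -> A A)
  Step 16: b a a a a a a A A  =>  b a a a a a a a A   (applied A -> a)
  Step 17: b a a a a a a a A  =>  b a a a a a a a A A   (applied A -> A A)
  Step 18: b a a a a a a a A A  =>  b a a a a a a a A A A   (applied A -> A A)
  Step 19: b a a a a a a a A A A  =>  b a a a a a a a A A A A   (applied A -> A A)
  Step 20: b a a a a a a a A A A A  =>  b a a a a a a a a A A A   (applied A -> a)
  Step 21: b a a a a a a a a A A A  =>  b a a a a a a a a a A A   (applied A -> a)
  Step 22: b a a a a a a a a a A A  =>  b a a a a a a a a a a A   (applied A -> a)
  Step 23: b a a a a a a a a a a A  =>  b a a a a a a a a a a A A   (applied A -> A A)
  Step 24: b a a a a a a a a a a A A  =>  b a a a a a a a a a a A A A   (applied A -> A A)
  Step 25: b a a a a a a a a a a A A A  =>  b a a a a a a a a a a a A A   (applied A -> a)
  Step 26: b a a a a a a a a a a a A A  =>  b a a a a a a a a a a a a A   (applied A -> a)
  Step 27: b a a a a a a a a a a a a A  =>  b a a a a a a a a a a a a a   (applied A -> a)
Final yield: b a a a a a a a a a a a a a
Total rewrite steps: 27

27


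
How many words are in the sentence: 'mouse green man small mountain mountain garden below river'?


Counting words by splitting on spaces:
  Word 1: 'mouse'
  Word 2: 'green'
  Word 3: 'man'
  Word 4: 'small'
  Word 5: 'mountain'
  Word 6: 'mountain'
  Word 7: 'garden'
  Word 8: 'below'
  Word 9: 'river'
Total words: 9

9


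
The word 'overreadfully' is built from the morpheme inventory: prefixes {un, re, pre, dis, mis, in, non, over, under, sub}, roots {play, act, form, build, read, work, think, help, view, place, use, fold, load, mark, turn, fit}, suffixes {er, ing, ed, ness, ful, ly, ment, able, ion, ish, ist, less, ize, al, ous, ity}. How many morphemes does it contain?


Segmenting 'overreadfully' against the inventory:
  'over' -> prefix (morpheme 1)
  'read' -> root (morpheme 2)
  'ful' -> suffix (morpheme 3)
  'ly' -> suffix (morpheme 4)
Total morphemes: 4

4


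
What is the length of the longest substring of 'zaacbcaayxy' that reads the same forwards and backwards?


Scanning 'zaacbcaayxy' for palindromic substrings.
Substring at positions 1-7: 'aacbcaa'.
Check: reverse('aacbcaa') = 'aacbcaa' -> palindrome confirmed.
Neighbouring characters ('z' / 'y') break symmetry, so it cannot extend further.
No longer palindromic substring exists; longest length = 7

7


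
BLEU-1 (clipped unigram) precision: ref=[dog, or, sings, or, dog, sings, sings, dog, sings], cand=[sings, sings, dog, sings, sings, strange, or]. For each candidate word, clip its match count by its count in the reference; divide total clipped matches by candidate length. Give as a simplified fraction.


Reference word counts: {'dog': 3, 'or': 2, 'sings': 4}
Checking each candidate word (with clipping):
  'sings' -> in reference (ref count 4, used 1/4) -> match (matches: 1)
  'sings' -> in reference (ref count 4, used 2/4) -> match (matches: 2)
  'dog' -> in reference (ref count 3, used 1/3) -> match (matches: 3)
  'sings' -> in reference (ref count 4, used 3/4) -> match (matches: 4)
  'sings' -> in reference (ref count 4, used 4/4) -> match (matches: 5)
  'strange' -> not in reference -> no match (matches: 5)
  'or' -> in reference (ref count 2, used 1/2) -> match (matches: 6)
Clipped matches: 6, Candidate length: 7
Precision = 6/7

6/7


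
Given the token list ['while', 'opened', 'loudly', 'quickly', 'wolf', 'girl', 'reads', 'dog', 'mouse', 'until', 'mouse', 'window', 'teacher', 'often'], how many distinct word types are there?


Listing all tokens and tracking unique types:
  Token 1: 'while' -> NEW (unique so far: 1)
  Token 2: 'opened' -> NEW (unique so far: 2)
  Token 3: 'loudly' -> NEW (unique so far: 3)
  Token 4: 'quickly' -> NEW (unique so far: 4)
  Token 5: 'wolf' -> NEW (unique so far: 5)
  Token 6: 'girl' -> NEW (unique so far: 6)
  Token 7: 'reads' -> NEW (unique so far: 7)
  Token 8: 'dog' -> NEW (unique so far: 8)
  Token 9: 'mouse' -> NEW (unique so far: 9)
  Token 10: 'until' -> NEW (unique so far: 10)
  Token 11: 'mouse' -> duplicate (unique so far: 10)
  Token 12: 'window' -> NEW (unique so far: 11)
  Token 13: 'teacher' -> NEW (unique so far: 12)
  Token 14: 'often' -> NEW (unique so far: 13)
Unique types: ('dog', 'girl', 'loudly', 'mouse', 'often', 'opened', 'quickly', 'reads', 'teacher', 'until', 'while', 'window', 'wolf')
Vocabulary size: 13

13


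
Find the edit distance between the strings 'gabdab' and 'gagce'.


Building DP table for s1='gabdab' (len 6) and s2='gagce' (len 5):
       g  a  g  c  e
    0  1  2  3  4  5
  g 1  0  1  2  3  4
  a 2  1  0  1  2  3
  b 3  2  1  1  2  3
  d 4  3  2  2  2  3
  a 5  4  3  3  3  3
  b 6  5  4  4  4  4
Edit distance = dp[6][5] = 4

4


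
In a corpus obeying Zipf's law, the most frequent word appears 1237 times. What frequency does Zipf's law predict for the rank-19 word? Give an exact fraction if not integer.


Zipf's law: freq(rank) = f1 / rank
f1 = 1237, rank = 19
freq = 1237 / 19
GCD(1237, 19) = 1
Simplified: 1237/19

1237/19


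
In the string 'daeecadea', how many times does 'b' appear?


Scanning 'daeecadea' for 'b':
  No matches found.
Total occurrences of 'b': 0

0


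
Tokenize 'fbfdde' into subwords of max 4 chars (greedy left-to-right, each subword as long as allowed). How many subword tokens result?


'fbfdde' has 6 characters.
Chunking with max size 4:
  Chunk 1: 'fbfd' (positions 0-3)
  Chunk 2: 'de' (positions 4-5)
Total chunks: ceil(6 / 4) = 2

2


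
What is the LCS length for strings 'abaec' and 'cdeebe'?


DP table for LCS of 'abaec' and 'cdeebe':
       c  d  e  e  b  e
    0  0  0  0  0  0  0
  a 0  0  0  0  0  0  0
  b 0  0  0  0  0  1  1
  a 0  0  0  0  0  1  1
  e 0  0  0  1  1  1  2
  c 0  1  1  1  1  1  2
LCS: 'be'
LCS length = 2

2


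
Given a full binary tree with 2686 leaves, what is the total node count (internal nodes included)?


Leaf nodes (terminals): 2686
Internal nodes = n - 1 = 2686 - 1 = 2685
Total = leaves + internal = 2686 + 2685 = 5371

5371


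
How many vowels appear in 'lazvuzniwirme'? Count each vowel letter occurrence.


Scanning each character of 'lazvuzniwirme':
  Position 1: 'l' -> consonant (running count: 0)
  Position 2: 'a' -> vowel (running count: 1)
  Position 3: 'z' -> consonant (running count: 1)
  Position 4: 'v' -> consonant (running count: 1)
  Position 5: 'u' -> vowel (running count: 2)
  Position 6: 'z' -> consonant (running count: 2)
  Position 7: 'n' -> consonant (running count: 2)
  Position 8: 'i' -> vowel (running count: 3)
  Position 9: 'w' -> consonant (running count: 3)
  Position 10: 'i' -> vowel (running count: 4)
  Position 11: 'r' -> consonant (running count: 4)
  Position 12: 'm' -> consonant (running count: 4)
  Position 13: 'e' -> vowel (running count: 5)
Total vowels: 5

5


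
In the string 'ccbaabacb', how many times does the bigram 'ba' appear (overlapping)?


Scanning 'ccbaabacb' for bigram 'ba':
  Position 0: 'cc' -> no
  Position 1: 'cb' -> no
  Position 2: 'ba' -> MATCH
  Position 3: 'aa' -> no
  Position 4: 'ab' -> no
  Position 5: 'ba' -> MATCH
  Position 6: 'ac' -> no
  Position 7: 'cb' -> no
Total matches: 2

2


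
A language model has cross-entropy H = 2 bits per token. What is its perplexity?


Perplexity formula: PP = 2^H
H = 2
PP = 2^2
Steps: 2^1 = 2, 2^2 = 4
PP = 4

4


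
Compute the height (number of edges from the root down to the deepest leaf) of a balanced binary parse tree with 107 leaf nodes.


In a balanced binary tree with n leaves the deepest leaf is ceil(log2(n)) edges below the root.
log2(107) = 6.7415
ceil(6.7415) = 7
height (edges) = 7

7


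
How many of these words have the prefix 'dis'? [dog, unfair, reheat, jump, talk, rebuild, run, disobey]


Checking each word for prefix 'dis':
  'dog' -> no (count: 0)
  'unfair' -> no (count: 0)
  'reheat' -> no (count: 0)
  'jump' -> no (count: 0)
  'talk' -> no (count: 0)
  'rebuild' -> no (count: 0)
  'run' -> no (count: 0)
  'disobey' -> YES, starts with 'dis' (count: 1)
Total with prefix 'dis': 1

1


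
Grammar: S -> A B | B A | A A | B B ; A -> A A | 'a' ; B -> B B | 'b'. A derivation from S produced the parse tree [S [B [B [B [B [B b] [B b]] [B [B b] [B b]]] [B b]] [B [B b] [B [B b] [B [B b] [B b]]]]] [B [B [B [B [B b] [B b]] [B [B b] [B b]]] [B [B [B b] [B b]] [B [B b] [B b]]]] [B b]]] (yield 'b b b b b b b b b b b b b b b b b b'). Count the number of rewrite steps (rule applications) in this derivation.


Every bracketed nonterminal node [X ...] in the tree is produced by exactly one rule application.
Reading the tree off as a leftmost derivation:
  Step 1: S  =>  B B   (applied S -> B B)
  Step 2: B B  =>  B B B   (applied B -> B B)
  Step 3: B B B  =>  B B B B   (applied B -> B B)
  Step 4: B B B B  =>  B B B B B   (applied B -> B B)
  Step 5: B B B B B  =>  B B B B B B   (applied B -> B B)
  Step 6: B B B B B B  =>  b B B B B B   (applied B -> b)
  Step 7: b B B B B B  =>  b b B B B B   (applied B -> b)
  Step 8: b b B B B B  =>  b b B B B B B   (applied B -> B B)
  Step 9: b b B B B B B  =>  b b b B B B B   (applied B -> b)
  Step 10: b b b B B B B  =>  b b b b B B B   (applied B -> b)
  Step 11: b b b b B B B  =>  b b b b b B B   (applied B -> b)
  Step 12: b b b b b B B  =>  b b b b b B B B   (applied B -> B B)
  Step 13: b b b b b B B B  =>  b b b b b b B B   (applied B -> b)
  Step 14: b b b b b b B B  =>  b b b b b b B B B   (applied B -> B B)
  Step 15: b b b b b b B B B  =>  b b b b b b b B B   (applied B -> b)
  Step 16: b b b b b b b B B  =>  b b b b b b b B B B   (applied B -> B B)
  Step 17: b b b b b b b B B B  =>  b b b b b b b b B B   (applied B -> b)
  Step 18: b b b b b b b b B B  =>  b b b b b b b b b B   (applied B -> b)
  Step 19: b b b b b b b b b B  =>  b b b b b b b b b B B   (applied B -> B B)
  Step 20: b b b b b b b b b B B  =>  b b b b b b b b b B B B   (applied B -> B B)
  Step 21: b b b b b b b b b B B B  =>  b b b b b b b b b B B B B   (applied B -> B B)
  Step 22: b b b b b b b b b B B B B  =>  b b b b b b b b b B B B B B   (applied B -> B B)
  Step 23: b b b b b b b b b B B B B B  =>  b b b b b b b b b b B B B B   (applied B -> b)
  Step 24: b b b b b b b b b b B B B B  =>  b b b b b b b b b b b B B B   (applied B -> b)
  Step 25: b b b b b b b b b b b B B B  =>  b b b b b b b b b b b B B B B   (applied B -> B B)
  Step 26: b b b b b b b b b b b B B B B  =>  b b b b b b b b b b b b B B B   (applied B -> b)
  Step 27: b b b b b b b b b b b b B B B  =>  b b b b b b b b b b b b b B B   (applied B -> b)
  Step 28: b b b b b b b b b b b b b B B  =>  b b b b b b b b b b b b b B B B   (applied B -> B B)
  Step 29: b b b b b b b b b b b b b B B B  =>  b b b b b b b b b b b b b B B B B   (applied B -> B B)
  Step 30: b b b b b b b b b b b b b B B B B  =>  b b b b b b b b b b b b b b B B B   (applied B -> b)
  Step 31: b b b b b b b b b b b b b b B B B  =>  b b b b b b b b b b b b b b b B B   (applied B -> b)
  Step 32: b b b b b b b b b b b b b b b B B  =>  b b b b b b b b b b b b b b b B B B   (applied B -> B B)
  Step 33: b b b b b b b b b b b b b b b B B B  =>  b b b b b b b b b b b b b b b b B B   (applied B -> b)
  Step 34: b b b b b b b b b b b b b b b b B B  =>  b b b b b b b b b b b b b b b b b B   (applied B -> b)
  Step 35: b b b b b b b b b b b b b b b b b B  =>  b b b b b b b b b b b b b b b b b b   (applied B -> b)
Final yield: b b b b b b b b b b b b b b b b b b
Total rewrite steps: 35

35


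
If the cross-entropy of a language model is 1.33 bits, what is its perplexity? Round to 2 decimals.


Perplexity formula: PP = 2^H
H = 1.33
PP = 2^1.33
Decompose: 2^1.33 = 2^1 * 2^0.33
2^1 = 2, 2^0.33 ~ 1.2570134
PP ~ 2 * 1.2570134 = 2.5140268
Rounded to 2 decimals: 2.51

2.51


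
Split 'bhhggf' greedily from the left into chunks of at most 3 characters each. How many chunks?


'bhhggf' has 6 characters.
Chunking with max size 3:
  Chunk 1: 'bhh' (positions 0-2)
  Chunk 2: 'ggf' (positions 3-5)
Total chunks: ceil(6 / 3) = 2

2


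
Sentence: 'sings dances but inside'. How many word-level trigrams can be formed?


Word trigrams from [4] words:
  Trigram 1: (sings dances but)
  Trigram 2: (dances but inside)
Total word trigrams: 4 - 2 = 2

2


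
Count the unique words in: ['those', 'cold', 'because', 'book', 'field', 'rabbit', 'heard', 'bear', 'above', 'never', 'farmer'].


Listing all tokens and tracking unique types:
  Token 1: 'those' -> NEW (unique so far: 1)
  Token 2: 'cold' -> NEW (unique so far: 2)
  Token 3: 'because' -> NEW (unique so far: 3)
  Token 4: 'book' -> NEW (unique so far: 4)
  Token 5: 'field' -> NEW (unique so far: 5)
  Token 6: 'rabbit' -> NEW (unique so far: 6)
  Token 7: 'heard' -> NEW (unique so far: 7)
  Token 8: 'bear' -> NEW (unique so far: 8)
  Token 9: 'above' -> NEW (unique so far: 9)
  Token 10: 'never' -> NEW (unique so far: 10)
  Token 11: 'farmer' -> NEW (unique so far: 11)
Unique types: ('above', 'bear', 'because', 'book', 'cold', 'farmer', 'field', 'heard', 'never', 'rabbit', 'those')
Vocabulary size: 11

11


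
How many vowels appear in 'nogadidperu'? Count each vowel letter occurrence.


Scanning each character of 'nogadidperu':
  Position 1: 'n' -> consonant (running count: 0)
  Position 2: 'o' -> vowel (running count: 1)
  Position 3: 'g' -> consonant (running count: 1)
  Position 4: 'a' -> vowel (running count: 2)
  Position 5: 'd' -> consonant (running count: 2)
  Position 6: 'i' -> vowel (running count: 3)
  Position 7: 'd' -> consonant (running count: 3)
  Position 8: 'p' -> consonant (running count: 3)
  Position 9: 'e' -> vowel (running count: 4)
  Position 10: 'r' -> consonant (running count: 4)
  Position 11: 'u' -> vowel (running count: 5)
Total vowels: 5

5
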